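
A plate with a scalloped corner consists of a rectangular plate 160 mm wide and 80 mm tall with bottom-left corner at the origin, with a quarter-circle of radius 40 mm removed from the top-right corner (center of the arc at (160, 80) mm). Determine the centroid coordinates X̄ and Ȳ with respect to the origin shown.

plate: A = 160 × 80 = 12800.00, centroid at (80.00, 40.00).
removed quarter-circle: A = −¼π·40² = -1256.64, centroid at (143.02, 63.02).
ΣA = 11543.36 mm²
ΣAX̄ = (12800.00)(80.00) + (-1256.64)(143.02) = 844271.40 mm³
ΣAȲ = (12800.00)(40.00) + (-1256.64)(63.02) = 432802.37 mm³
X̄ = 844271.40 / 11543.36 = 73.14 mm
Ȳ = 432802.37 / 11543.36 = 37.49 mm

X̄ = 73.14 mm, Ȳ = 37.49 mm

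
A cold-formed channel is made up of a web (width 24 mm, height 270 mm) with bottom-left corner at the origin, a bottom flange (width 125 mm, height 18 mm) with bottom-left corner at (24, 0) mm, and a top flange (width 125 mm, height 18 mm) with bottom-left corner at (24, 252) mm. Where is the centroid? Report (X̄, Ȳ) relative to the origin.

web: A = 24 × 270 = 6480.00, centroid at (12.00, 135.00).
bottom flange: A = 125 × 18 = 2250.00, centroid at (86.50, 9.00).
top flange: A = 125 × 18 = 2250.00, centroid at (86.50, 261.00).
ΣA = 10980.00 mm²
ΣAX̄ = (6480.00)(12.00) + (2250.00)(86.50) + (2250.00)(86.50) = 467010.00 mm³
ΣAȲ = (6480.00)(135.00) + (2250.00)(9.00) + (2250.00)(261.00) = 1482300.00 mm³
X̄ = 467010.00 / 10980.00 = 42.53 mm
Ȳ = 1482300.00 / 10980.00 = 135.00 mm

X̄ = 42.53 mm, Ȳ = 135.00 mm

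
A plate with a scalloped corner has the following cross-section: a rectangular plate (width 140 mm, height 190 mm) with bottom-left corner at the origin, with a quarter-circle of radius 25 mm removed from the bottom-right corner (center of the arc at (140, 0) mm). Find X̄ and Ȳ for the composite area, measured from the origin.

X̄ = 68.88 mm, Ȳ = 96.59 mm

plate: A = 140 × 190 = 26600.00, centroid at (70.00, 95.00).
removed quarter-circle: A = −¼π·25² = -490.87, centroid at (129.39, 10.61).
ΣA = 26109.13 mm², ΣAX̄ = 1798485.99 mm³, ΣAȲ = 2521791.67 mm³.
X̄ = 1798485.99/26109.13 = 68.88 mm; Ȳ = 2521791.67/26109.13 = 96.59 mm.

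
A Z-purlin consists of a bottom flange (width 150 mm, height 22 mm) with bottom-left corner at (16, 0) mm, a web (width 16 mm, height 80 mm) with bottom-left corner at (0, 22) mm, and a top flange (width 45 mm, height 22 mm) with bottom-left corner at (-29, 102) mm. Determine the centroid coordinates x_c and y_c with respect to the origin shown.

x_c = 54.60 mm, y_c = 40.85 mm

bottom flange: A = 150 × 22 = 3300.00, centroid at (91.00, 11.00).
web: A = 16 × 80 = 1280.00, centroid at (8.00, 62.00).
top flange: A = 45 × 22 = 990.00, centroid at (-6.50, 113.00).
ΣA = 5570.00 mm², ΣAx_c = 304105.00 mm³, ΣAy_c = 227530.00 mm³.
x_c = 304105.00/5570.00 = 54.60 mm; y_c = 227530.00/5570.00 = 40.85 mm.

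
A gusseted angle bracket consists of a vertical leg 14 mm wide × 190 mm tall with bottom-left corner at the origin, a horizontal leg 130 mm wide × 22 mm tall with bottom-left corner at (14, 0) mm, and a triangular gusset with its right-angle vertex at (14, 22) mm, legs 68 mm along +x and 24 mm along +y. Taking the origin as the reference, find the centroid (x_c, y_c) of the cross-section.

x_c = 43.32 mm, y_c = 48.71 mm

vertical leg: A = 14 × 190 = 2660.00, centroid at (7.00, 95.00).
horizontal leg: A = 130 × 22 = 2860.00, centroid at (79.00, 11.00).
gusset: A = ½·68·24 = 816.00, centroid at (36.67, 30.00).
ΣA = 6336.00 mm², ΣAx_c = 274480.00 mm³, ΣAy_c = 308640.00 mm³.
x_c = 274480.00/6336.00 = 43.32 mm; y_c = 308640.00/6336.00 = 48.71 mm.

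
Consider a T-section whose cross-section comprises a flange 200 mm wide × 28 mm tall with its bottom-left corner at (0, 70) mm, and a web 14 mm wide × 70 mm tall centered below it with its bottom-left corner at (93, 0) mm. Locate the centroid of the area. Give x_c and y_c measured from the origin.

web: A = 14 × 70 = 980.00, centroid at (100.00, 35.00).
flange: A = 200 × 28 = 5600.00, centroid at (100.00, 84.00).
ΣA = 6580.00 mm², ΣAx_c = 658000.00 mm³, ΣAy_c = 504700.00 mm³.
x_c = 658000.00/6580.00 = 100.00 mm; y_c = 504700.00/6580.00 = 76.70 mm.

x_c = 100.00 mm, y_c = 76.70 mm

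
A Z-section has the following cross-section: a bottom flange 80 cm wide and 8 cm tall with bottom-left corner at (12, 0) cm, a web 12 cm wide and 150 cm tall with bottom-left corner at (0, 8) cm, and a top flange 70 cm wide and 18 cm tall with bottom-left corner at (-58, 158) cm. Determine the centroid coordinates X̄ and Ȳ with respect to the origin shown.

bottom flange: A = 80 × 8 = 640.00, centroid at (52.00, 4.00).
web: A = 12 × 150 = 1800.00, centroid at (6.00, 83.00).
top flange: A = 70 × 18 = 1260.00, centroid at (-23.00, 167.00).
ΣA = 3700.00 cm²
ΣAX̄ = (640.00)(52.00) + (1800.00)(6.00) + (1260.00)(-23.00) = 15100.00 cm³
ΣAȲ = (640.00)(4.00) + (1800.00)(83.00) + (1260.00)(167.00) = 362380.00 cm³
X̄ = 15100.00 / 3700.00 = 4.08 cm
Ȳ = 362380.00 / 3700.00 = 97.94 cm

X̄ = 4.08 cm, Ȳ = 97.94 cm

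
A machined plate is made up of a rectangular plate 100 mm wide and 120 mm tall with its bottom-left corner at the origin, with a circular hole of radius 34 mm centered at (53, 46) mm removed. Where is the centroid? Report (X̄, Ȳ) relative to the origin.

plate: A = 100 × 120 = 12000.00, centroid at (50.00, 60.00).
hole: A = −π·34² = -3631.68, centroid at (53.00, 46.00).
ΣA = 8368.32 mm², ΣAX̄ = 407520.90 mm³, ΣAȲ = 552942.67 mm³.
X̄ = 407520.90/8368.32 = 48.70 mm; Ȳ = 552942.67/8368.32 = 66.08 mm.

X̄ = 48.70 mm, Ȳ = 66.08 mm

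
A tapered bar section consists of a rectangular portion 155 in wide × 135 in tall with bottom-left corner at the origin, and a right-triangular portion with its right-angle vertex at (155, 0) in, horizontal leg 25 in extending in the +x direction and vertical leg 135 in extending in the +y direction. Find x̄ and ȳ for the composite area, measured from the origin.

x̄ = 83.91 in, ȳ = 65.82 in

rectangular portion: A = 155 × 135 = 20925.00, centroid at (77.50, 67.50).
triangular portion: A = ½·25·135 = 1687.50, centroid at (163.33, 45.00).
ΣA = 22612.50 in², ΣAx̄ = 1897312.50 in³, ΣAȳ = 1488375.00 in³.
x̄ = 1897312.50/22612.50 = 83.91 in; ȳ = 1488375.00/22612.50 = 65.82 in.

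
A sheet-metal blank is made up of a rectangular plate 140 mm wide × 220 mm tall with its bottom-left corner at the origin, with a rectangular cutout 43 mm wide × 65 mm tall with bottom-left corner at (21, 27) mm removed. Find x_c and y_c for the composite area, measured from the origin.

Part | A | x̄ᵢ | ȳᵢ | A·x̄ᵢ | A·ȳᵢ
plate | 30800.00 | 70.00 | 110.00 | 2156000.00 | 3388000.00
hole | -2795.00 | 42.50 | 59.50 | -118787.50 | -166302.50
Σ | 28005.00 |  |  | 2037212.50 | 3221697.50
x_c = 2037212.50 / 28005.00 = 72.74 mm
y_c = 3221697.50 / 28005.00 = 115.04 mm

x_c = 72.74 mm, y_c = 115.04 mm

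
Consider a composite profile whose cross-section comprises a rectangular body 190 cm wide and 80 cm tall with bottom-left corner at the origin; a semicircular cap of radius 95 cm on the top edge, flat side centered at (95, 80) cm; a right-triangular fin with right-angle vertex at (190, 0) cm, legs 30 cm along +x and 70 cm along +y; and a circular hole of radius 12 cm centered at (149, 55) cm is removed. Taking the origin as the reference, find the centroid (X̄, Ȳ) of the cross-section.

rectangular body: A = 190 × 80 = 15200.00, centroid at (95.00, 40.00).
semicircular top: A = ½π·95² = 14176.44, centroid at (95.00, 120.32).
triangular fin: A = ½·30·70 = 1050.00, centroid at (200.00, 23.33).
hole: A = −π·12² = -452.39, centroid at (149.00, 55.00).
ΣA = 29974.05 cm²
ΣAX̄ = (15200.00)(95.00) + (14176.44)(95.00) + (1050.00)(200.00) + (-452.39)(149.00) = 2933355.49 cm³
ΣAȲ = (15200.00)(40.00) + (14176.44)(120.32) + (1050.00)(23.33) + (-452.39)(55.00) = 2313316.87 cm³
X̄ = 2933355.49 / 29974.05 = 97.86 cm
Ȳ = 2313316.87 / 29974.05 = 77.18 cm

X̄ = 97.86 cm, Ȳ = 77.18 cm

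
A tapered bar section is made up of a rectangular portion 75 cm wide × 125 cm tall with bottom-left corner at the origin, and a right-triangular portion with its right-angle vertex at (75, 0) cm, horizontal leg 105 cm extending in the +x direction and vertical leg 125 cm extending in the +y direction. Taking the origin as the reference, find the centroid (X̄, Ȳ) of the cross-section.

X̄ = 67.35 cm, Ȳ = 53.92 cm

Part | A | x̄ᵢ | ȳᵢ | A·x̄ᵢ | A·ȳᵢ
rectangular portion | 9375.00 | 37.50 | 62.50 | 351562.50 | 585937.50
triangular portion | 6562.50 | 110.00 | 41.67 | 721875.00 | 273437.50
Σ | 15937.50 |  |  | 1073437.50 | 859375.00
X̄ = 1073437.50 / 15937.50 = 67.35 cm
Ȳ = 859375.00 / 15937.50 = 53.92 cm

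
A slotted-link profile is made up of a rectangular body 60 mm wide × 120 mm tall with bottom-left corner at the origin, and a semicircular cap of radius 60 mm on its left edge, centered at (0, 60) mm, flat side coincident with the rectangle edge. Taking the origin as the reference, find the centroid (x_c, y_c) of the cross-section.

rectangular body: A = 60 × 120 = 7200.00, centroid at (30.00, 60.00).
semicircular end: A = ½π·60² = 5654.87, centroid at (-25.46, 60.00).
ΣA = 12854.87 mm²
ΣAx_c = (7200.00)(30.00) + (5654.87)(-25.46) = 72000.00 mm³
ΣAy_c = (7200.00)(60.00) + (5654.87)(60.00) = 771292.01 mm³
x_c = 72000.00 / 12854.87 = 5.60 mm
y_c = 771292.01 / 12854.87 = 60.00 mm

x_c = 5.60 mm, y_c = 60.00 mm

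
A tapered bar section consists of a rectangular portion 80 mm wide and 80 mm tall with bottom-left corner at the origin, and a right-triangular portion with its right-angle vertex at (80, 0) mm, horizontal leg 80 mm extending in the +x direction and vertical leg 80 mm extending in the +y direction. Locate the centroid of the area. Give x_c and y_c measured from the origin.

x_c = 62.22 mm, y_c = 35.56 mm

Part | A | x̄ᵢ | ȳᵢ | A·x̄ᵢ | A·ȳᵢ
rectangular portion | 6400.00 | 40.00 | 40.00 | 256000.00 | 256000.00
triangular portion | 3200.00 | 106.67 | 26.67 | 341333.33 | 85333.33
Σ | 9600.00 |  |  | 597333.33 | 341333.33
x_c = 597333.33 / 9600.00 = 62.22 mm
y_c = 341333.33 / 9600.00 = 35.56 mm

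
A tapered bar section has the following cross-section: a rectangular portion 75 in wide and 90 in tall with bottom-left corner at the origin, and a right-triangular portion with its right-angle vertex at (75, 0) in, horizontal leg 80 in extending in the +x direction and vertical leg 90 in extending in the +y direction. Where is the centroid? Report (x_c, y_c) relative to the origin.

Part | A | x̄ᵢ | ȳᵢ | A·x̄ᵢ | A·ȳᵢ
rectangular portion | 6750.00 | 37.50 | 45.00 | 253125.00 | 303750.00
triangular portion | 3600.00 | 101.67 | 30.00 | 366000.00 | 108000.00
Σ | 10350.00 |  |  | 619125.00 | 411750.00
x_c = 619125.00 / 10350.00 = 59.82 in
y_c = 411750.00 / 10350.00 = 39.78 in

x_c = 59.82 in, y_c = 39.78 in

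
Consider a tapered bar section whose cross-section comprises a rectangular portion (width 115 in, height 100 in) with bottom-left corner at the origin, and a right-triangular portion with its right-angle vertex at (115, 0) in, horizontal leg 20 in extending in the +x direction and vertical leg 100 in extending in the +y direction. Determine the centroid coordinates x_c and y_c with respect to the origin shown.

rectangular portion: A = 115 × 100 = 11500.00, centroid at (57.50, 50.00).
triangular portion: A = ½·20·100 = 1000.00, centroid at (121.67, 33.33).
ΣA = 12500.00 in², ΣAx_c = 782916.67 in³, ΣAy_c = 608333.33 in³.
x_c = 782916.67/12500.00 = 62.63 in; y_c = 608333.33/12500.00 = 48.67 in.

x_c = 62.63 in, y_c = 48.67 in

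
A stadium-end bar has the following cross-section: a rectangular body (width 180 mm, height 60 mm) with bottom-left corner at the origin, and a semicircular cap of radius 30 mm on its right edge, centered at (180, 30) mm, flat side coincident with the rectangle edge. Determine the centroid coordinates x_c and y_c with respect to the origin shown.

x_c = 101.89 mm, y_c = 30.00 mm

rectangular body: A = 180 × 60 = 10800.00, centroid at (90.00, 30.00).
semicircular end: A = ½π·30² = 1413.72, centroid at (192.73, 30.00).
ΣA = 12213.72 mm², ΣAx_c = 1244469.00 mm³, ΣAy_c = 366411.50 mm³.
x_c = 1244469.00/12213.72 = 101.89 mm; y_c = 366411.50/12213.72 = 30.00 mm.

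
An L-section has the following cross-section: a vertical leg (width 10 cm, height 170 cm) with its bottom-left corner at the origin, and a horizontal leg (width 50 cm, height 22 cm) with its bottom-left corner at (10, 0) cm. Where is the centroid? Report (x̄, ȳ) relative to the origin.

vertical leg: A = 10 × 170 = 1700.00, centroid at (5.00, 85.00).
horizontal leg: A = 50 × 22 = 1100.00, centroid at (35.00, 11.00).
ΣA = 2800.00 cm², ΣAx̄ = 47000.00 cm³, ΣAȳ = 156600.00 cm³.
x̄ = 47000.00/2800.00 = 16.79 cm; ȳ = 156600.00/2800.00 = 55.93 cm.

x̄ = 16.79 cm, ȳ = 55.93 cm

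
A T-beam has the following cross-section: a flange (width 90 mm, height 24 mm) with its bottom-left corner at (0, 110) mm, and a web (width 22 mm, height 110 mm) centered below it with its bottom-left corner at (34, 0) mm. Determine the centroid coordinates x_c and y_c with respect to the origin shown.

x_c = 45.00 mm, y_c = 86.60 mm

web: A = 22 × 110 = 2420.00, centroid at (45.00, 55.00).
flange: A = 90 × 24 = 2160.00, centroid at (45.00, 122.00).
ΣA = 4580.00 mm²
ΣAx_c = (2420.00)(45.00) + (2160.00)(45.00) = 206100.00 mm³
ΣAy_c = (2420.00)(55.00) + (2160.00)(122.00) = 396620.00 mm³
x_c = 206100.00 / 4580.00 = 45.00 mm
y_c = 396620.00 / 4580.00 = 86.60 mm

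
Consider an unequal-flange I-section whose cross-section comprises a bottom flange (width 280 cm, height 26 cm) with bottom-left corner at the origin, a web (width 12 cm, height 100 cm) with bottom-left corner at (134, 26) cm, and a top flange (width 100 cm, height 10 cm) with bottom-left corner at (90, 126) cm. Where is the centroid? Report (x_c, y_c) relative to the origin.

x_c = 140.00 cm, y_c = 33.42 cm

bottom flange: A = 280 × 26 = 7280.00, centroid at (140.00, 13.00).
web: A = 12 × 100 = 1200.00, centroid at (140.00, 76.00).
top flange: A = 100 × 10 = 1000.00, centroid at (140.00, 131.00).
ΣA = 9480.00 cm²
ΣAx_c = (7280.00)(140.00) + (1200.00)(140.00) + (1000.00)(140.00) = 1327200.00 cm³
ΣAy_c = (7280.00)(13.00) + (1200.00)(76.00) + (1000.00)(131.00) = 316840.00 cm³
x_c = 1327200.00 / 9480.00 = 140.00 cm
y_c = 316840.00 / 9480.00 = 33.42 cm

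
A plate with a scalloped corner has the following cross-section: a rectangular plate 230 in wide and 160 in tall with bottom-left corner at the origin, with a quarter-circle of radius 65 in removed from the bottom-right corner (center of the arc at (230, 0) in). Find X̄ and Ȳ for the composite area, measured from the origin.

plate: A = 230 × 160 = 36800.00, centroid at (115.00, 80.00).
removed quarter-circle: A = −¼π·65² = -3318.31, centroid at (202.41, 27.59).
ΣA = 33481.69 in², ΣAX̄ = 3560331.00 in³, ΣAȲ = 2852458.33 in³.
X̄ = 3560331.00/33481.69 = 106.34 in; Ȳ = 2852458.33/33481.69 = 85.19 in.

X̄ = 106.34 in, Ȳ = 85.19 in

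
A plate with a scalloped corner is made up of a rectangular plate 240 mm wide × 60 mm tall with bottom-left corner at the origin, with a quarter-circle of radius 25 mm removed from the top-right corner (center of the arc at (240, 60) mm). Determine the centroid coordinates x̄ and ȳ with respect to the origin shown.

Part | A | x̄ᵢ | ȳᵢ | A·x̄ᵢ | A·ȳᵢ
plate | 14400.00 | 120.00 | 30.00 | 1728000.00 | 432000.00
removed quarter-circle | -490.87 | 229.39 | 49.39 | -112601.39 | -24244.10
Σ | 13909.13 |  |  | 1615398.61 | 407755.90
x̄ = 1615398.61 / 13909.13 = 116.14 mm
ȳ = 407755.90 / 13909.13 = 29.32 mm

x̄ = 116.14 mm, ȳ = 29.32 mm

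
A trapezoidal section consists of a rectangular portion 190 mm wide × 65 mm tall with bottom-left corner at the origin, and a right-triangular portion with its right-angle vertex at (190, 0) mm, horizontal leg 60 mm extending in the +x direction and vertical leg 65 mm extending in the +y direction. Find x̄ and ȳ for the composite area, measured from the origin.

x̄ = 110.68 mm, ȳ = 31.02 mm

rectangular portion: A = 190 × 65 = 12350.00, centroid at (95.00, 32.50).
triangular portion: A = ½·60·65 = 1950.00, centroid at (210.00, 21.67).
ΣA = 14300.00 mm², ΣAx̄ = 1582750.00 mm³, ΣAȳ = 443625.00 mm³.
x̄ = 1582750.00/14300.00 = 110.68 mm; ȳ = 443625.00/14300.00 = 31.02 mm.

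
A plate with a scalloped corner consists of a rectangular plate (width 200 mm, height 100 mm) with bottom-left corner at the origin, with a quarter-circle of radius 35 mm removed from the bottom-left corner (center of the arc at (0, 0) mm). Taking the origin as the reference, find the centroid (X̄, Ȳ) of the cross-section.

Part | A | x̄ᵢ | ȳᵢ | A·x̄ᵢ | A·ȳᵢ
plate | 20000.00 | 100.00 | 50.00 | 2000000.00 | 1000000.00
removed quarter-circle | -962.11 | 14.85 | 14.85 | -14291.67 | -14291.67
Σ | 19037.89 |  |  | 1985708.33 | 985708.33
X̄ = 1985708.33 / 19037.89 = 104.30 mm
Ȳ = 985708.33 / 19037.89 = 51.78 mm

X̄ = 104.30 mm, Ȳ = 51.78 mm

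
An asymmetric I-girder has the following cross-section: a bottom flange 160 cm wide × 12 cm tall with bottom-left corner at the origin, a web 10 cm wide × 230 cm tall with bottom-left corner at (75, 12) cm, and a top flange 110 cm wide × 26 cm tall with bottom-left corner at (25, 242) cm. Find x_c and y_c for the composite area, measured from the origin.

x_c = 80.00 cm, y_c = 145.89 cm

bottom flange: A = 160 × 12 = 1920.00, centroid at (80.00, 6.00).
web: A = 10 × 230 = 2300.00, centroid at (80.00, 127.00).
top flange: A = 110 × 26 = 2860.00, centroid at (80.00, 255.00).
ΣA = 7080.00 cm²
ΣAx_c = (1920.00)(80.00) + (2300.00)(80.00) + (2860.00)(80.00) = 566400.00 cm³
ΣAy_c = (1920.00)(6.00) + (2300.00)(127.00) + (2860.00)(255.00) = 1032920.00 cm³
x_c = 566400.00 / 7080.00 = 80.00 cm
y_c = 1032920.00 / 7080.00 = 145.89 cm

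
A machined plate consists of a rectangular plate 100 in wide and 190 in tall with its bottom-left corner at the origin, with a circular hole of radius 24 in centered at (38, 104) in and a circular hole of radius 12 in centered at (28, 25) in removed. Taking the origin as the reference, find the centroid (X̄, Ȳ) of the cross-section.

X̄ = 51.89 in, Ȳ = 95.92 in

plate: A = 100 × 190 = 19000.00, centroid at (50.00, 95.00).
hole 1: A = −π·24² = -1809.56, centroid at (38.00, 104.00).
hole 2: A = −π·12² = -452.39, centroid at (28.00, 25.00).
ΣA = 16738.05 in²
ΣAX̄ = (19000.00)(50.00) + (-1809.56)(38.00) + (-452.39)(28.00) = 868569.92 in³
ΣAȲ = (19000.00)(95.00) + (-1809.56)(104.00) + (-452.39)(25.00) = 1605496.30 in³
X̄ = 868569.92 / 16738.05 = 51.89 in
Ȳ = 1605496.30 / 16738.05 = 95.92 in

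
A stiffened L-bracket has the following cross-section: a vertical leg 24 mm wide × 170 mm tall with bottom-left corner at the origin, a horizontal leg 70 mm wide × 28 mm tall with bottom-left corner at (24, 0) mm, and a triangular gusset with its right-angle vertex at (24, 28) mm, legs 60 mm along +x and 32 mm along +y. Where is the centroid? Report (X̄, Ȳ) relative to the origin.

vertical leg: A = 24 × 170 = 4080.00, centroid at (12.00, 85.00).
horizontal leg: A = 70 × 28 = 1960.00, centroid at (59.00, 14.00).
gusset: A = ½·60·32 = 960.00, centroid at (44.00, 38.67).
ΣA = 7000.00 mm², ΣAX̄ = 206840.00 mm³, ΣAȲ = 411360.00 mm³.
X̄ = 206840.00/7000.00 = 29.55 mm; Ȳ = 411360.00/7000.00 = 58.77 mm.

X̄ = 29.55 mm, Ȳ = 58.77 mm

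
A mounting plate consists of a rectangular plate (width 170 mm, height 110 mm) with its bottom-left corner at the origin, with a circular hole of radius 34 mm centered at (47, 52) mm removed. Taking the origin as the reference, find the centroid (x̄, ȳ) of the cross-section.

x̄ = 94.16 mm, ȳ = 55.72 mm

plate: A = 170 × 110 = 18700.00, centroid at (85.00, 55.00).
hole: A = −π·34² = -3631.68, centroid at (47.00, 52.00).
ΣA = 15068.32 mm²
ΣAx̄ = (18700.00)(85.00) + (-3631.68)(47.00) = 1418810.99 mm³
ΣAȳ = (18700.00)(55.00) + (-3631.68)(52.00) = 839652.58 mm³
x̄ = 1418810.99 / 15068.32 = 94.16 mm
ȳ = 839652.58 / 15068.32 = 55.72 mm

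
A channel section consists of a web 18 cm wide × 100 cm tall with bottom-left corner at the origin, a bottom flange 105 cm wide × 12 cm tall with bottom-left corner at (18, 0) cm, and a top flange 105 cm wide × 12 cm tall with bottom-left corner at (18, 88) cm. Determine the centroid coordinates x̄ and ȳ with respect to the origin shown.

web: A = 18 × 100 = 1800.00, centroid at (9.00, 50.00).
bottom flange: A = 105 × 12 = 1260.00, centroid at (70.50, 6.00).
top flange: A = 105 × 12 = 1260.00, centroid at (70.50, 94.00).
ΣA = 4320.00 cm², ΣAx̄ = 193860.00 cm³, ΣAȳ = 216000.00 cm³.
x̄ = 193860.00/4320.00 = 44.88 cm; ȳ = 216000.00/4320.00 = 50.00 cm.

x̄ = 44.88 cm, ȳ = 50.00 cm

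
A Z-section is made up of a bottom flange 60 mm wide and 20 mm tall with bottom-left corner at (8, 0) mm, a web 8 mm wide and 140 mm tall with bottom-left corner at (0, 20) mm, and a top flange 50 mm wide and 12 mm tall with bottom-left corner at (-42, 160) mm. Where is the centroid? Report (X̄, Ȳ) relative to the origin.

X̄ = 13.66 mm, Ȳ = 72.74 mm

bottom flange: A = 60 × 20 = 1200.00, centroid at (38.00, 10.00).
web: A = 8 × 140 = 1120.00, centroid at (4.00, 90.00).
top flange: A = 50 × 12 = 600.00, centroid at (-17.00, 166.00).
ΣA = 2920.00 mm²
ΣAX̄ = (1200.00)(38.00) + (1120.00)(4.00) + (600.00)(-17.00) = 39880.00 mm³
ΣAȲ = (1200.00)(10.00) + (1120.00)(90.00) + (600.00)(166.00) = 212400.00 mm³
X̄ = 39880.00 / 2920.00 = 13.66 mm
Ȳ = 212400.00 / 2920.00 = 72.74 mm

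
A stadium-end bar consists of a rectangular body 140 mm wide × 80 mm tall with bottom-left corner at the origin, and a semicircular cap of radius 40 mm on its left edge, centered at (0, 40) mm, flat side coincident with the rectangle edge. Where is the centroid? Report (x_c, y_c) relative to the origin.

x_c = 54.06 mm, y_c = 40.00 mm

rectangular body: A = 140 × 80 = 11200.00, centroid at (70.00, 40.00).
semicircular end: A = ½π·40² = 2513.27, centroid at (-16.98, 40.00).
ΣA = 13713.27 mm², ΣAx_c = 741333.33 mm³, ΣAy_c = 548530.96 mm³.
x_c = 741333.33/13713.27 = 54.06 mm; y_c = 548530.96/13713.27 = 40.00 mm.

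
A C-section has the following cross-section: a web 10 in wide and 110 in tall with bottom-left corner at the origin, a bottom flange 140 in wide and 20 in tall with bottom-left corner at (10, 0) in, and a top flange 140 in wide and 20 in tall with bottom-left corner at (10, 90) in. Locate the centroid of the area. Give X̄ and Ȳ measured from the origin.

X̄ = 67.69 in, Ȳ = 55.00 in

Part | A | x̄ᵢ | ȳᵢ | A·x̄ᵢ | A·ȳᵢ
web | 1100.00 | 5.00 | 55.00 | 5500.00 | 60500.00
bottom flange | 2800.00 | 80.00 | 10.00 | 224000.00 | 28000.00
top flange | 2800.00 | 80.00 | 100.00 | 224000.00 | 280000.00
Σ | 6700.00 |  |  | 453500.00 | 368500.00
X̄ = 453500.00 / 6700.00 = 67.69 in
Ȳ = 368500.00 / 6700.00 = 55.00 in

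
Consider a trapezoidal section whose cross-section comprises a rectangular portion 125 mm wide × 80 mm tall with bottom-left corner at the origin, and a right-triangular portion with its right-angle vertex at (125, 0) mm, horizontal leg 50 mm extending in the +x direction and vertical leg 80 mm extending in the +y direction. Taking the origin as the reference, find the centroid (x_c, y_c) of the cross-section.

rectangular portion: A = 125 × 80 = 10000.00, centroid at (62.50, 40.00).
triangular portion: A = ½·50·80 = 2000.00, centroid at (141.67, 26.67).
ΣA = 12000.00 mm²
ΣAx_c = (10000.00)(62.50) + (2000.00)(141.67) = 908333.33 mm³
ΣAy_c = (10000.00)(40.00) + (2000.00)(26.67) = 453333.33 mm³
x_c = 908333.33 / 12000.00 = 75.69 mm
y_c = 453333.33 / 12000.00 = 37.78 mm

x_c = 75.69 mm, y_c = 37.78 mm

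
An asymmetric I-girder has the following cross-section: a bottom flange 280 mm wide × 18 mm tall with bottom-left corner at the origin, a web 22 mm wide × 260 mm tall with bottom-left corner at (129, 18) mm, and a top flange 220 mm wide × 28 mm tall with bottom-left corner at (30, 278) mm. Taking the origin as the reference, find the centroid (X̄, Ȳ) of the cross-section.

bottom flange: A = 280 × 18 = 5040.00, centroid at (140.00, 9.00).
web: A = 22 × 260 = 5720.00, centroid at (140.00, 148.00).
top flange: A = 220 × 28 = 6160.00, centroid at (140.00, 292.00).
ΣA = 16920.00 mm²
ΣAX̄ = (5040.00)(140.00) + (5720.00)(140.00) + (6160.00)(140.00) = 2368800.00 mm³
ΣAȲ = (5040.00)(9.00) + (5720.00)(148.00) + (6160.00)(292.00) = 2690640.00 mm³
X̄ = 2368800.00 / 16920.00 = 140.00 mm
Ȳ = 2690640.00 / 16920.00 = 159.02 mm

X̄ = 140.00 mm, Ȳ = 159.02 mm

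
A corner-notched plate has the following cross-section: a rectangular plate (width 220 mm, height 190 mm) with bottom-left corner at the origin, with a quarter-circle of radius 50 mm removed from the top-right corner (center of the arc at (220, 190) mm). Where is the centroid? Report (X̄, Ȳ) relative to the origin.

plate: A = 220 × 190 = 41800.00, centroid at (110.00, 95.00).
removed quarter-circle: A = −¼π·50² = -1963.50, centroid at (198.78, 168.78).
ΣA = 39836.50 mm², ΣAX̄ = 4207697.68 mm³, ΣAȲ = 3639602.54 mm³.
X̄ = 4207697.68/39836.50 = 105.62 mm; Ȳ = 3639602.54/39836.50 = 91.36 mm.

X̄ = 105.62 mm, Ȳ = 91.36 mm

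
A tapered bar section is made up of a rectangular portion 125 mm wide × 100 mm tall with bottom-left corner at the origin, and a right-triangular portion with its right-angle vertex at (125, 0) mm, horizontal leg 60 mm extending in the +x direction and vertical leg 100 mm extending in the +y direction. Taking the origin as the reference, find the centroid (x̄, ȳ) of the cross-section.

x̄ = 78.47 mm, ȳ = 46.77 mm

rectangular portion: A = 125 × 100 = 12500.00, centroid at (62.50, 50.00).
triangular portion: A = ½·60·100 = 3000.00, centroid at (145.00, 33.33).
ΣA = 15500.00 mm²
ΣAx̄ = (12500.00)(62.50) + (3000.00)(145.00) = 1216250.00 mm³
ΣAȳ = (12500.00)(50.00) + (3000.00)(33.33) = 725000.00 mm³
x̄ = 1216250.00 / 15500.00 = 78.47 mm
ȳ = 725000.00 / 15500.00 = 46.77 mm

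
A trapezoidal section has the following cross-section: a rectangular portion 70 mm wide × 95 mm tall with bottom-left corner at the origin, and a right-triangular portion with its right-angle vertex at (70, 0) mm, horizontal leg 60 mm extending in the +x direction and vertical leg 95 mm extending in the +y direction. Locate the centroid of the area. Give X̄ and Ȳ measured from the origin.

X̄ = 51.50 mm, Ȳ = 42.75 mm

rectangular portion: A = 70 × 95 = 6650.00, centroid at (35.00, 47.50).
triangular portion: A = ½·60·95 = 2850.00, centroid at (90.00, 31.67).
ΣA = 9500.00 mm²
ΣAX̄ = (6650.00)(35.00) + (2850.00)(90.00) = 489250.00 mm³
ΣAȲ = (6650.00)(47.50) + (2850.00)(31.67) = 406125.00 mm³
X̄ = 489250.00 / 9500.00 = 51.50 mm
Ȳ = 406125.00 / 9500.00 = 42.75 mm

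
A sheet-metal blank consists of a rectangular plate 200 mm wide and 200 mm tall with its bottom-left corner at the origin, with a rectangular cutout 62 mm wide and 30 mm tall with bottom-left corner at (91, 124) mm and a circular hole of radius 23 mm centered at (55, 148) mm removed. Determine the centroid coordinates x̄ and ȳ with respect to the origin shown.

x̄ = 100.93 mm, ȳ = 95.82 mm

plate: A = 200 × 200 = 40000.00, centroid at (100.00, 100.00).
hole 1: A = −(62 × 30) = -1860.00, centroid at (122.00, 139.00).
hole 2: A = −π·23² = -1661.90, centroid at (55.00, 148.00).
ΣA = 36478.10 mm²
ΣAx̄ = (40000.00)(100.00) + (-1860.00)(122.00) + (-1661.90)(55.00) = 3681675.36 mm³
ΣAȳ = (40000.00)(100.00) + (-1860.00)(139.00) + (-1661.90)(148.00) = 3495498.43 mm³
x̄ = 3681675.36 / 36478.10 = 100.93 mm
ȳ = 3495498.43 / 36478.10 = 95.82 mm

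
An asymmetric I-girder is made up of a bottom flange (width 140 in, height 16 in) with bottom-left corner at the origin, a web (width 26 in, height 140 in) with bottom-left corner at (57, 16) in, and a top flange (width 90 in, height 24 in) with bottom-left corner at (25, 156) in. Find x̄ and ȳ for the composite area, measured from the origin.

bottom flange: A = 140 × 16 = 2240.00, centroid at (70.00, 8.00).
web: A = 26 × 140 = 3640.00, centroid at (70.00, 86.00).
top flange: A = 90 × 24 = 2160.00, centroid at (70.00, 168.00).
ΣA = 8040.00 in²
ΣAx̄ = (2240.00)(70.00) + (3640.00)(70.00) + (2160.00)(70.00) = 562800.00 in³
ΣAȳ = (2240.00)(8.00) + (3640.00)(86.00) + (2160.00)(168.00) = 693840.00 in³
x̄ = 562800.00 / 8040.00 = 70.00 in
ȳ = 693840.00 / 8040.00 = 86.30 in

x̄ = 70.00 in, ȳ = 86.30 in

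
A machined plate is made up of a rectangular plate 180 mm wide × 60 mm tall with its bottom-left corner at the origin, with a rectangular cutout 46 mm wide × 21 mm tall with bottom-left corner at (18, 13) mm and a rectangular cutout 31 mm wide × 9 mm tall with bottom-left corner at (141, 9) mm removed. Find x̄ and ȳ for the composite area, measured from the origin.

x̄ = 93.01 mm, ȳ = 31.14 mm

plate: A = 180 × 60 = 10800.00, centroid at (90.00, 30.00).
hole 1: A = −(46 × 21) = -966.00, centroid at (41.00, 23.50).
hole 2: A = −(31 × 9) = -279.00, centroid at (156.50, 13.50).
ΣA = 9555.00 mm²
ΣAx̄ = (10800.00)(90.00) + (-966.00)(41.00) + (-279.00)(156.50) = 888730.50 mm³
ΣAȳ = (10800.00)(30.00) + (-966.00)(23.50) + (-279.00)(13.50) = 297532.50 mm³
x̄ = 888730.50 / 9555.00 = 93.01 mm
ȳ = 297532.50 / 9555.00 = 31.14 mm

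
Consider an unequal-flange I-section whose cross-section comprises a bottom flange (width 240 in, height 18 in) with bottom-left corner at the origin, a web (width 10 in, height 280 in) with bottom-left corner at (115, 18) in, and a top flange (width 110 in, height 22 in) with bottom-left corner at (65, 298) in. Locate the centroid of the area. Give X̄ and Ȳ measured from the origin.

X̄ = 120.00 in, Ȳ = 128.83 in

bottom flange: A = 240 × 18 = 4320.00, centroid at (120.00, 9.00).
web: A = 10 × 280 = 2800.00, centroid at (120.00, 158.00).
top flange: A = 110 × 22 = 2420.00, centroid at (120.00, 309.00).
ΣA = 9540.00 in²
ΣAX̄ = (4320.00)(120.00) + (2800.00)(120.00) + (2420.00)(120.00) = 1144800.00 in³
ΣAȲ = (4320.00)(9.00) + (2800.00)(158.00) + (2420.00)(309.00) = 1229060.00 in³
X̄ = 1144800.00 / 9540.00 = 120.00 in
Ȳ = 1229060.00 / 9540.00 = 128.83 in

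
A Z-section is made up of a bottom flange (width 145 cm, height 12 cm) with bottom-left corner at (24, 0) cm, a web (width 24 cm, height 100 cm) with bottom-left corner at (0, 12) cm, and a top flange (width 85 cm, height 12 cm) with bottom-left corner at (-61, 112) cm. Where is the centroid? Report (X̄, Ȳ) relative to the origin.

X̄ = 34.47 cm, Ȳ = 54.19 cm

Part | A | x̄ᵢ | ȳᵢ | A·x̄ᵢ | A·ȳᵢ
bottom flange | 1740.00 | 96.50 | 6.00 | 167910.00 | 10440.00
web | 2400.00 | 12.00 | 62.00 | 28800.00 | 148800.00
top flange | 1020.00 | -18.50 | 118.00 | -18870.00 | 120360.00
Σ | 5160.00 |  |  | 177840.00 | 279600.00
X̄ = 177840.00 / 5160.00 = 34.47 cm
Ȳ = 279600.00 / 5160.00 = 54.19 cm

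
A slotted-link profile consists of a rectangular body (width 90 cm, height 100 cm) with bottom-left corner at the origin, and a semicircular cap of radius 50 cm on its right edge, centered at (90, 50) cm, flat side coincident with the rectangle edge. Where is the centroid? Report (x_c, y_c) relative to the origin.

rectangular body: A = 90 × 100 = 9000.00, centroid at (45.00, 50.00).
semicircular end: A = ½π·50² = 3926.99, centroid at (111.22, 50.00).
ΣA = 12926.99 cm², ΣAx_c = 841762.51 cm³, ΣAy_c = 646349.54 cm³.
x_c = 841762.51/12926.99 = 65.12 cm; y_c = 646349.54/12926.99 = 50.00 cm.

x_c = 65.12 cm, y_c = 50.00 cm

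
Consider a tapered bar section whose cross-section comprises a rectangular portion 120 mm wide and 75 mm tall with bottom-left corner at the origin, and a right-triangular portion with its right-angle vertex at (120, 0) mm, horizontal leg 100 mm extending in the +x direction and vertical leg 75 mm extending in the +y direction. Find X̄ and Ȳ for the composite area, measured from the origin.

rectangular portion: A = 120 × 75 = 9000.00, centroid at (60.00, 37.50).
triangular portion: A = ½·100·75 = 3750.00, centroid at (153.33, 25.00).
ΣA = 12750.00 mm², ΣAX̄ = 1115000.00 mm³, ΣAȲ = 431250.00 mm³.
X̄ = 1115000.00/12750.00 = 87.45 mm; Ȳ = 431250.00/12750.00 = 33.82 mm.

X̄ = 87.45 mm, Ȳ = 33.82 mm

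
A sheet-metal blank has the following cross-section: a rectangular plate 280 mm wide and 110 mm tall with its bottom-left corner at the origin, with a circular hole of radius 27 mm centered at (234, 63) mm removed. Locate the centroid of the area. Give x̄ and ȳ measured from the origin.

Part | A | x̄ᵢ | ȳᵢ | A·x̄ᵢ | A·ȳᵢ
plate | 30800.00 | 140.00 | 55.00 | 4312000.00 | 1694000.00
hole | -2290.22 | 234.00 | 63.00 | -535911.72 | -144283.93
Σ | 28509.78 |  |  | 3776088.28 | 1549716.07
x̄ = 3776088.28 / 28509.78 = 132.45 mm
ȳ = 1549716.07 / 28509.78 = 54.36 mm

x̄ = 132.45 mm, ȳ = 54.36 mm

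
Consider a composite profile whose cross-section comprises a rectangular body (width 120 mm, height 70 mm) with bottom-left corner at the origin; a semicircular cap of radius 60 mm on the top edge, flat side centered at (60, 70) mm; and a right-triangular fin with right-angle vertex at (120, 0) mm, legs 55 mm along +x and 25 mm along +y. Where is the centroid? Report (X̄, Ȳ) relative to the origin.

X̄ = 63.65 mm, Ȳ = 56.95 mm

rectangular body: A = 120 × 70 = 8400.00, centroid at (60.00, 35.00).
semicircular top: A = ½π·60² = 5654.87, centroid at (60.00, 95.46).
triangular fin: A = ½·55·25 = 687.50, centroid at (138.33, 8.33).
ΣA = 14742.37 mm²
ΣAX̄ = (8400.00)(60.00) + (5654.87)(60.00) + (687.50)(138.33) = 938396.17 mm³
ΣAȲ = (8400.00)(35.00) + (5654.87)(95.46) + (687.50)(8.33) = 839569.84 mm³
X̄ = 938396.17 / 14742.37 = 63.65 mm
Ȳ = 839569.84 / 14742.37 = 56.95 mm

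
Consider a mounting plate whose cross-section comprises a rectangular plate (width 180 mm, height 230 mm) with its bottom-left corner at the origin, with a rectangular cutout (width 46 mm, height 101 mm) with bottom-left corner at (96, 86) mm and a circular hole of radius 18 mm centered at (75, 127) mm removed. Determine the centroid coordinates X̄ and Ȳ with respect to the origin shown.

X̄ = 86.66 mm, Ȳ = 111.86 mm

plate: A = 180 × 230 = 41400.00, centroid at (90.00, 115.00).
hole 1: A = −(46 × 101) = -4646.00, centroid at (119.00, 136.50).
hole 2: A = −π·18² = -1017.88, centroid at (75.00, 127.00).
ΣA = 35736.12 mm², ΣAX̄ = 3096785.30 mm³, ΣAȲ = 3997550.75 mm³.
X̄ = 3096785.30/35736.12 = 86.66 mm; Ȳ = 3997550.75/35736.12 = 111.86 mm.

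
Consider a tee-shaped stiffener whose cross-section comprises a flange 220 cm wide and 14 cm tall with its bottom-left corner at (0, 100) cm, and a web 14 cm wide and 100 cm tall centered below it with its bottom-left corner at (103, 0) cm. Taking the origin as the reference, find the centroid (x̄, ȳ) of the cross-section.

x̄ = 110.00 cm, ȳ = 89.19 cm

web: A = 14 × 100 = 1400.00, centroid at (110.00, 50.00).
flange: A = 220 × 14 = 3080.00, centroid at (110.00, 107.00).
ΣA = 4480.00 cm², ΣAx̄ = 492800.00 cm³, ΣAȳ = 399560.00 cm³.
x̄ = 492800.00/4480.00 = 110.00 cm; ȳ = 399560.00/4480.00 = 89.19 cm.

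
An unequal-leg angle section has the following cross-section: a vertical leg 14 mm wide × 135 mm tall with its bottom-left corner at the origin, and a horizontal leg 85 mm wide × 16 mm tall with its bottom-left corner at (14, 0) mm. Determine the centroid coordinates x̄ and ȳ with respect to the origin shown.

x̄ = 27.71 mm, ȳ = 42.60 mm

Part | A | x̄ᵢ | ȳᵢ | A·x̄ᵢ | A·ȳᵢ
vertical leg | 1890.00 | 7.00 | 67.50 | 13230.00 | 127575.00
horizontal leg | 1360.00 | 56.50 | 8.00 | 76840.00 | 10880.00
Σ | 3250.00 |  |  | 90070.00 | 138455.00
x̄ = 90070.00 / 3250.00 = 27.71 mm
ȳ = 138455.00 / 3250.00 = 42.60 mm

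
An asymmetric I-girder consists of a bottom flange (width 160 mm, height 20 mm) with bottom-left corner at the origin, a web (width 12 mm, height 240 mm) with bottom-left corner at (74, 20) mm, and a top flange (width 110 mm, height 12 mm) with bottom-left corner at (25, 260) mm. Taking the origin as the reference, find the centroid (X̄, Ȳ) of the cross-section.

X̄ = 80.00 mm, Ȳ = 106.26 mm

bottom flange: A = 160 × 20 = 3200.00, centroid at (80.00, 10.00).
web: A = 12 × 240 = 2880.00, centroid at (80.00, 140.00).
top flange: A = 110 × 12 = 1320.00, centroid at (80.00, 266.00).
ΣA = 7400.00 mm²
ΣAX̄ = (3200.00)(80.00) + (2880.00)(80.00) + (1320.00)(80.00) = 592000.00 mm³
ΣAȲ = (3200.00)(10.00) + (2880.00)(140.00) + (1320.00)(266.00) = 786320.00 mm³
X̄ = 592000.00 / 7400.00 = 80.00 mm
Ȳ = 786320.00 / 7400.00 = 106.26 mm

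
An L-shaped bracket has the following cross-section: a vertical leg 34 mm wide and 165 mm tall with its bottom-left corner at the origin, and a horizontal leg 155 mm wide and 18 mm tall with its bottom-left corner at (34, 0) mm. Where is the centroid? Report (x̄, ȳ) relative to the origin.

x̄ = 48.39 mm, ȳ = 58.09 mm

Part | A | x̄ᵢ | ȳᵢ | A·x̄ᵢ | A·ȳᵢ
vertical leg | 5610.00 | 17.00 | 82.50 | 95370.00 | 462825.00
horizontal leg | 2790.00 | 111.50 | 9.00 | 311085.00 | 25110.00
Σ | 8400.00 |  |  | 406455.00 | 487935.00
x̄ = 406455.00 / 8400.00 = 48.39 mm
ȳ = 487935.00 / 8400.00 = 58.09 mm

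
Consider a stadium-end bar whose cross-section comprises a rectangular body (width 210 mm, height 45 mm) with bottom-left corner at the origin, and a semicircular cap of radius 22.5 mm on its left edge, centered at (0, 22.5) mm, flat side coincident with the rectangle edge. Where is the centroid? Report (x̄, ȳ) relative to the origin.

rectangular body: A = 210 × 45 = 9450.00, centroid at (105.00, 22.50).
semicircular end: A = ½π·22.5² = 795.22, centroid at (-9.55, 22.50).
ΣA = 10245.22 mm², ΣAx̄ = 984656.25 mm³, ΣAȳ = 230517.35 mm³.
x̄ = 984656.25/10245.22 = 96.11 mm; ȳ = 230517.35/10245.22 = 22.50 mm.

x̄ = 96.11 mm, ȳ = 22.50 mm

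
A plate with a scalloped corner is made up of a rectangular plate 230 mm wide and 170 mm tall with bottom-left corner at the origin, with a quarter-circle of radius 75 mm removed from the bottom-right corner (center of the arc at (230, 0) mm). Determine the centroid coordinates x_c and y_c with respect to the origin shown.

plate: A = 230 × 170 = 39100.00, centroid at (115.00, 85.00).
removed quarter-circle: A = −¼π·75² = -4417.86, centroid at (198.17, 31.83).
ΣA = 34682.14 mm²
ΣAx_c = (39100.00)(115.00) + (-4417.86)(198.17) = 3621016.13 mm³
ΣAy_c = (39100.00)(85.00) + (-4417.86)(31.83) = 3182875.00 mm³
x_c = 3621016.13 / 34682.14 = 104.41 mm
y_c = 3182875.00 / 34682.14 = 91.77 mm

x_c = 104.41 mm, y_c = 91.77 mm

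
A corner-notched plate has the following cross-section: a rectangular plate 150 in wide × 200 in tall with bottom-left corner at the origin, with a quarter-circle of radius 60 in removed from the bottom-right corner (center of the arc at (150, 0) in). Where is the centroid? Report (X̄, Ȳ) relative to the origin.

plate: A = 150 × 200 = 30000.00, centroid at (75.00, 100.00).
removed quarter-circle: A = −¼π·60² = -2827.43, centroid at (124.54, 25.46).
ΣA = 27172.57 in², ΣAX̄ = 1897884.99 in³, ΣAȲ = 2928000.00 in³.
X̄ = 1897884.99/27172.57 = 69.85 in; Ȳ = 2928000.00/27172.57 = 107.76 in.

X̄ = 69.85 in, Ȳ = 107.76 in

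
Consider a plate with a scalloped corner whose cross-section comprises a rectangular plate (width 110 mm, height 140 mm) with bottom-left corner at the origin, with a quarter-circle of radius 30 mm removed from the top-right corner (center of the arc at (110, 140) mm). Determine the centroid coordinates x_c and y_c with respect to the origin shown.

x_c = 52.97 mm, y_c = 67.24 mm

Part | A | x̄ᵢ | ȳᵢ | A·x̄ᵢ | A·ȳᵢ
plate | 15400.00 | 55.00 | 70.00 | 847000.00 | 1078000.00
removed quarter-circle | -706.86 | 97.27 | 127.27 | -68754.42 | -89960.17
Σ | 14693.14 |  |  | 778245.58 | 988039.83
x_c = 778245.58 / 14693.14 = 52.97 mm
y_c = 988039.83 / 14693.14 = 67.24 mm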